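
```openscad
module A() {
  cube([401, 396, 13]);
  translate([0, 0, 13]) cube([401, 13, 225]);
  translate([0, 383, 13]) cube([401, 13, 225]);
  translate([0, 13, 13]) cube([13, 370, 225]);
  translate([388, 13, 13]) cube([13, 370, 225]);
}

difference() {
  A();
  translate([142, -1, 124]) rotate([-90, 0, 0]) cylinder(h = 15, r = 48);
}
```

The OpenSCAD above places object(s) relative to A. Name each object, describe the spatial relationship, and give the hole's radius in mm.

A is an open box. The open box has a circular hole through its front wall. The hole's radius is 48 mm.

The subtracted cylinder has r = 48 mm.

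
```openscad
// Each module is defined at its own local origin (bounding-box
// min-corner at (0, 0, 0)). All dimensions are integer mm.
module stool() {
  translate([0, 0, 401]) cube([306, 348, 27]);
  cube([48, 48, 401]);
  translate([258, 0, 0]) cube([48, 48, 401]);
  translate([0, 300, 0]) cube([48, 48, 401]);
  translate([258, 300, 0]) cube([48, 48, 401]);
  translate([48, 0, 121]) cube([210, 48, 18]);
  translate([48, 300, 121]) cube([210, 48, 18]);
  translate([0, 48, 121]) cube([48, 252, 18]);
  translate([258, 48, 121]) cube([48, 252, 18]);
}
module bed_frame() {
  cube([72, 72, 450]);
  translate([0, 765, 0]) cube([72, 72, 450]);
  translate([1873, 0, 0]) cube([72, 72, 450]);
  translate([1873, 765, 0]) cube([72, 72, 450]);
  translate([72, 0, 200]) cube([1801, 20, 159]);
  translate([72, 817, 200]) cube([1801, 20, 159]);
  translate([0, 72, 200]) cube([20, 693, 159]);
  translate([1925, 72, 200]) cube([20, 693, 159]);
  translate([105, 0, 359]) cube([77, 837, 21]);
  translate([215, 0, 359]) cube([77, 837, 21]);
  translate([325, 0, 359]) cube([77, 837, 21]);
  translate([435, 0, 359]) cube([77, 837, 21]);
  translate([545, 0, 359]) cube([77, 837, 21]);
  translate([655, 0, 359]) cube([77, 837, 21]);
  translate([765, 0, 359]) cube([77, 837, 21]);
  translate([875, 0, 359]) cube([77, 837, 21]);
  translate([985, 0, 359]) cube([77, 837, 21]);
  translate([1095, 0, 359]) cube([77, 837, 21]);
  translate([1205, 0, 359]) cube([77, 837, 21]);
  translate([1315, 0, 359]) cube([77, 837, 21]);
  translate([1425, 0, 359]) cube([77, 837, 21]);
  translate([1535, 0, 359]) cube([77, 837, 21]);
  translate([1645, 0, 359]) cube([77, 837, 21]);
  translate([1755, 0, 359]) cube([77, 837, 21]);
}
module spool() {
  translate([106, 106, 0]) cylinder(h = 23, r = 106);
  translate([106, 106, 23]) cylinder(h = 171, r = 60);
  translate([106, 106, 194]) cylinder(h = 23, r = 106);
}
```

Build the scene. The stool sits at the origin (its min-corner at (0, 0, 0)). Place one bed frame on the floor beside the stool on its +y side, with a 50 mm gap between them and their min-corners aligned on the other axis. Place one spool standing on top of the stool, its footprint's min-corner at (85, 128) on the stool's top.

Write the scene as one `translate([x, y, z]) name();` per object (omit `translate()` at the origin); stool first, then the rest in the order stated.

stool();
translate([0, 398, 0]) bed_frame();
translate([85, 128, 428]) spool();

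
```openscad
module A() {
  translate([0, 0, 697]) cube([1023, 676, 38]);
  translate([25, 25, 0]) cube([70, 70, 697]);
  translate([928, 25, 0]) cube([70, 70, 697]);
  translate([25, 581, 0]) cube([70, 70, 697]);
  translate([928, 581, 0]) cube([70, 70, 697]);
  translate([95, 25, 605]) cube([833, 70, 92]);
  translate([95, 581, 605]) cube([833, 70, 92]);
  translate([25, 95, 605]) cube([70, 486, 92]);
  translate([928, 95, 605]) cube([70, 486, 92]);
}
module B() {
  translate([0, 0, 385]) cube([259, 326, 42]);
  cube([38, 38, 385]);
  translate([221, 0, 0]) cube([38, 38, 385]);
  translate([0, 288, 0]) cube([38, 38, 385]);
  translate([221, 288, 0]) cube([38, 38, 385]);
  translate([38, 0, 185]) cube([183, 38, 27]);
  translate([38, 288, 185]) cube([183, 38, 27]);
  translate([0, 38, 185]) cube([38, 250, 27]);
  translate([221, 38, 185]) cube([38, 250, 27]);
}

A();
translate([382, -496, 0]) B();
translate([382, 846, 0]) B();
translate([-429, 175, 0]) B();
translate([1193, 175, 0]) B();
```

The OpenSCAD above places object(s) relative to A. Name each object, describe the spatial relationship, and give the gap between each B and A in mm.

Each stool's nearest face is 170 mm from the table's bounding box.

A is a table. B is a stool. Four stools sit around the table at the −y, +y, −x, +x sides. The gap between each stool and the table is 170 mm.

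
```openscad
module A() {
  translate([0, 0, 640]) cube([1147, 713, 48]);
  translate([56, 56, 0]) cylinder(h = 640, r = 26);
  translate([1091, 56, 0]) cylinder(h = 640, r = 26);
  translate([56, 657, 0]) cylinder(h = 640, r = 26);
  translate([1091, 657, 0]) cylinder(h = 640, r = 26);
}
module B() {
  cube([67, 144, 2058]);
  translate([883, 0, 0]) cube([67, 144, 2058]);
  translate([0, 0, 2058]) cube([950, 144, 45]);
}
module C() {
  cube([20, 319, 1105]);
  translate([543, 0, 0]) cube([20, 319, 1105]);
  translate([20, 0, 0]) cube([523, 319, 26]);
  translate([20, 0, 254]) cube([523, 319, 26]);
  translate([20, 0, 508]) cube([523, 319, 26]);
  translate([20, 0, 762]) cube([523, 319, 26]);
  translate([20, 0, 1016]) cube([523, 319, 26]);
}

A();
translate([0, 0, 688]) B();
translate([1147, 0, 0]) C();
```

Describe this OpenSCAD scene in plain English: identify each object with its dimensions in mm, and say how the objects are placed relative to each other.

A is a table with a 1147×713 mm rectangular top, 48 mm thick, top surface at z = 688 mm, supported by four round legs of 52 mm diameter, each leg's bounding box inset 30 mm from the nearest pair of top edges, running from the floor.

B is a door frame. The clear opening is 816 mm wide and 2058 mm high. Two 67 mm wide jambs, 144 mm deep, stand either side of the opening from the floor to the top of the opening. A 45 mm thick head sits across the top of both jambs, spanning the full outside width of the frame.

C is an open bookshelf. Two side panels, each 20 mm thick, 319 mm deep and 1105 mm tall, stand 563 mm apart (outside-to-outside). Between them sit 5 shelves, each 26 mm thick and 319 mm deep, spanning the full gap between the sides. The bottom shelf rests on the floor (its underside at z = 0) and the clear gap between one shelf's top and the next shelf's underside is 228 mm.

The door frame is on top of the table. The bookshelf is against the table's +x side, with their −y faces flush.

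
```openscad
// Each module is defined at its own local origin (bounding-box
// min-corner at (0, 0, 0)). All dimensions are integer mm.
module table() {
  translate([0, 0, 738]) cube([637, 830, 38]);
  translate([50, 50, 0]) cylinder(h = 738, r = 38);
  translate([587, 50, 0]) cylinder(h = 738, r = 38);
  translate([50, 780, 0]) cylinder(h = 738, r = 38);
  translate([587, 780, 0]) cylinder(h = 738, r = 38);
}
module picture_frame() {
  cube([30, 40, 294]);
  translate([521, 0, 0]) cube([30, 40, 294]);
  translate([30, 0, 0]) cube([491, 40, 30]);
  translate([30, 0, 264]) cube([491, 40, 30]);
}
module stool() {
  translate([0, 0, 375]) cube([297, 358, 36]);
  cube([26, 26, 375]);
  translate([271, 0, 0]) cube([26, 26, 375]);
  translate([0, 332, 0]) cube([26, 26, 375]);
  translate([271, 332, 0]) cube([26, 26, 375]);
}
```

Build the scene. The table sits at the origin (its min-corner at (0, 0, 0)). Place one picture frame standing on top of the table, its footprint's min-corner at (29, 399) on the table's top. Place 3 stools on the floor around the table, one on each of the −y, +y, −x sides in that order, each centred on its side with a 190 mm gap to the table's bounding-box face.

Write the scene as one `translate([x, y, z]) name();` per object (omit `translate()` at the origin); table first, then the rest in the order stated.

table();
translate([29, 399, 776]) picture_frame();
translate([170, -548, 0]) stool();
translate([170, 1020, 0]) stool();
translate([-487, 236, 0]) stool();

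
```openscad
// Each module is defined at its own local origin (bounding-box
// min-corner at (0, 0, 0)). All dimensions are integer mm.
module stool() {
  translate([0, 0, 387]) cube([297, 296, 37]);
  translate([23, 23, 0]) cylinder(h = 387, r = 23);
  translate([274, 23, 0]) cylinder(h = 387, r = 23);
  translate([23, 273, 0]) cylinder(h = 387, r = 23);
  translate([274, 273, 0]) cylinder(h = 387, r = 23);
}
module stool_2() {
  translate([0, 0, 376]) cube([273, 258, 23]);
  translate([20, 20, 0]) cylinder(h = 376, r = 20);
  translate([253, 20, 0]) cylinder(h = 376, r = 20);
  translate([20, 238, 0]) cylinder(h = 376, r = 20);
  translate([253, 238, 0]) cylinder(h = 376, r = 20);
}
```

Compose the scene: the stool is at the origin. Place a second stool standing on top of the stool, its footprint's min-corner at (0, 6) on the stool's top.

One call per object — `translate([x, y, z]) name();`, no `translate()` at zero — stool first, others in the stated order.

stool();
translate([0, 6, 424]) stool_2();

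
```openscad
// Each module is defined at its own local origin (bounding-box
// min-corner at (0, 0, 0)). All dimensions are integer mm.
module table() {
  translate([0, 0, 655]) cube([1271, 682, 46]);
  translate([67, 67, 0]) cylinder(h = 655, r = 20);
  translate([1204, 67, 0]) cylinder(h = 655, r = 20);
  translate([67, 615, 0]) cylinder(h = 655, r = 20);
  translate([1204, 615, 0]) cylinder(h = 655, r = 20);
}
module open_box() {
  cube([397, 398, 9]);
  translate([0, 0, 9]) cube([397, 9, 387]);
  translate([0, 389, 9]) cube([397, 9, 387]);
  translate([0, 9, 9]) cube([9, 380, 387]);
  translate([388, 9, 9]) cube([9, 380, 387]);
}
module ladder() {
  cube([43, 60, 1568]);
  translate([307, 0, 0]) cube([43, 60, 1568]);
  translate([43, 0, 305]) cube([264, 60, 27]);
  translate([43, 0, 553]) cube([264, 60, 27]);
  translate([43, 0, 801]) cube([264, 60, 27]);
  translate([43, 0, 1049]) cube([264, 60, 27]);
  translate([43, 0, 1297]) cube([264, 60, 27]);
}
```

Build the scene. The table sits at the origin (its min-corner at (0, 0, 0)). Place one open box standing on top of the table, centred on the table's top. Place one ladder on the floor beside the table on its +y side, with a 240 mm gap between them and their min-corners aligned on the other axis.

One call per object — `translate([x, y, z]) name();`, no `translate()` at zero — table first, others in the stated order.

table();
translate([437, 142, 701]) open_box();
translate([0, 922, 0]) ladder();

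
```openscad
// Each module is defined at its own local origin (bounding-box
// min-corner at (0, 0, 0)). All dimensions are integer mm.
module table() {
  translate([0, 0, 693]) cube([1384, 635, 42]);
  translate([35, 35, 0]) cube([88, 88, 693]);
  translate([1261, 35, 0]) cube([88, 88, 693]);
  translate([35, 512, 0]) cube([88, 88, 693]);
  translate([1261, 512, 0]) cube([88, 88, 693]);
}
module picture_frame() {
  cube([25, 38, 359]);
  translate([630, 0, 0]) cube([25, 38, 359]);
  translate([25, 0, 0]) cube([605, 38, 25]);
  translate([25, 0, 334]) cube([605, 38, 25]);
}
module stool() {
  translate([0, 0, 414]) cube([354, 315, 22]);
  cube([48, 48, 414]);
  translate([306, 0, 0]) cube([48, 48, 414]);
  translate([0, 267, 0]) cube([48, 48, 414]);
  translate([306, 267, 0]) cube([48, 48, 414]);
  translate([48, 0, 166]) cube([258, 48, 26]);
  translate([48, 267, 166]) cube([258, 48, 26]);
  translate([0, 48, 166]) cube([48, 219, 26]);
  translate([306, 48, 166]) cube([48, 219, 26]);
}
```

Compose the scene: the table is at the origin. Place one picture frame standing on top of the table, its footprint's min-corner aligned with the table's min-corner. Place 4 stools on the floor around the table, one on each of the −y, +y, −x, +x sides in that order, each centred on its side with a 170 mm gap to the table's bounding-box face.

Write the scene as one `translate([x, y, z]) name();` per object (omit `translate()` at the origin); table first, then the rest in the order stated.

table();
translate([0, 0, 735]) picture_frame();
translate([515, -485, 0]) stool();
translate([515, 805, 0]) stool();
translate([-524, 160, 0]) stool();
translate([1554, 160, 0]) stool();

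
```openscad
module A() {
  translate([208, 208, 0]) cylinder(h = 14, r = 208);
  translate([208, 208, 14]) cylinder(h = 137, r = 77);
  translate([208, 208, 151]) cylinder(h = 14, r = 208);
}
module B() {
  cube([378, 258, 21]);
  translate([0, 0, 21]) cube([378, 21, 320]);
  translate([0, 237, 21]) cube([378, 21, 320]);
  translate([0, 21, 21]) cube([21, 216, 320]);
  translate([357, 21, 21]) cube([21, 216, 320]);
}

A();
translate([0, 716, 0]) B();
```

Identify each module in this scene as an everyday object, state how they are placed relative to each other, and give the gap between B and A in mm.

A is a spool. B is an open box. The open box is on the floor beside the spool on its +y side. The gap between the open box and the spool is 300 mm.

The open box's nearest face is 300 mm from the spool's +y face.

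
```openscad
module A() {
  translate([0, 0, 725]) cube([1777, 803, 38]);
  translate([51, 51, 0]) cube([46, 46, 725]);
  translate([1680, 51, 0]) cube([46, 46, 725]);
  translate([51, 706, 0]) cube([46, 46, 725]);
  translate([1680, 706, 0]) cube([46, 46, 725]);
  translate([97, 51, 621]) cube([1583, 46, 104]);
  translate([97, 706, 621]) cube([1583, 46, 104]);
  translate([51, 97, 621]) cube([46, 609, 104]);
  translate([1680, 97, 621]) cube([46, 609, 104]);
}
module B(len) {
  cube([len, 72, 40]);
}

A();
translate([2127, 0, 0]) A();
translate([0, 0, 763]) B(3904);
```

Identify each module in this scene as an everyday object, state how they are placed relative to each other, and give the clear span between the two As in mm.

Second table starts at x = 2127; first ends at x = 1777; clear span = 2127 − 1777 = 350 mm.

A is a table. B is a beam. A beam spans the tops of two tables. The clear span between the two tables is 350 mm.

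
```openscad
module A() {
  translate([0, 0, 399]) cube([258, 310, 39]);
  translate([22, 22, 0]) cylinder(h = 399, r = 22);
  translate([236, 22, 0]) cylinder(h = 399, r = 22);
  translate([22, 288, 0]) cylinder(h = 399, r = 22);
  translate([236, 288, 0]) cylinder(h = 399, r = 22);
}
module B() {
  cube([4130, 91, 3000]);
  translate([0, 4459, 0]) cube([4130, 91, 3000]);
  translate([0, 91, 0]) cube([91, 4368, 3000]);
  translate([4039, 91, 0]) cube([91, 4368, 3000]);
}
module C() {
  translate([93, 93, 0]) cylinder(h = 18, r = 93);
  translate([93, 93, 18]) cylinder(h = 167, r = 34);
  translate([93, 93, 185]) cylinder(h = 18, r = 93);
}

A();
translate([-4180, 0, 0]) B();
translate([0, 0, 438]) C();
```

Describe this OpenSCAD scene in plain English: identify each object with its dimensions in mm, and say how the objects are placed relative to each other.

A is a four-legged stool. The seat is a 258×310×39 mm slab whose top surface is at z = 438 mm; four round legs, each 44 mm in diameter, run from the floor (z = 0) to the underside of the seat, each leg's axis is inset half a diameter from the nearest pair of seat edges (so the leg's bounding box is flush with the corner).

B is the wall frame of a small rectangular building: four walls, each 3000 mm tall and 91 mm thick, enclosing a footprint 4130 mm (x) by 4550 mm (y) outside-to-outside, with no floor or roof. The front and back walls (the −y and +y sides) span the full width; the two side walls fit between them.

C is a spool: two coaxial disc flanges of radius 93 mm and thickness 18 mm, joined by a core cylinder of radius 34 mm and height 167 mm. The lower flange rests on z = 0 and the three cylinders share a vertical axis.

The house frame is on the floor beside the stool on its −x side. The spool is on top of the stool.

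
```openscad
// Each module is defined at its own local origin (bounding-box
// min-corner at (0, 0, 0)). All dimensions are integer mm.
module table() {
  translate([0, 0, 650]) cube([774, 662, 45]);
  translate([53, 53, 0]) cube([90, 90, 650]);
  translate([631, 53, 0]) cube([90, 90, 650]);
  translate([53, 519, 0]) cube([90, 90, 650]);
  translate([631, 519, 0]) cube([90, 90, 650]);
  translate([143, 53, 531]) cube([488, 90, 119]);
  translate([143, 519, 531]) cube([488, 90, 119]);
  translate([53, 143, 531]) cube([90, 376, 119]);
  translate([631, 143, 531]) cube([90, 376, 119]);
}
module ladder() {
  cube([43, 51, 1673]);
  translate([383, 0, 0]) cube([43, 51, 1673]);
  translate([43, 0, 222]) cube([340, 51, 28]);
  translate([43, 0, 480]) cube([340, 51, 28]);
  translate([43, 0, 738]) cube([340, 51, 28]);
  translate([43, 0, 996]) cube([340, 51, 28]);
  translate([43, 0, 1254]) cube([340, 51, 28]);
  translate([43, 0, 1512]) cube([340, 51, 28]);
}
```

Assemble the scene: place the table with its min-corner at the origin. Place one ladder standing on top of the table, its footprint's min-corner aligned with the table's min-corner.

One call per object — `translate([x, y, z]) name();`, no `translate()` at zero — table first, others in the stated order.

table();
translate([0, 0, 695]) ladder();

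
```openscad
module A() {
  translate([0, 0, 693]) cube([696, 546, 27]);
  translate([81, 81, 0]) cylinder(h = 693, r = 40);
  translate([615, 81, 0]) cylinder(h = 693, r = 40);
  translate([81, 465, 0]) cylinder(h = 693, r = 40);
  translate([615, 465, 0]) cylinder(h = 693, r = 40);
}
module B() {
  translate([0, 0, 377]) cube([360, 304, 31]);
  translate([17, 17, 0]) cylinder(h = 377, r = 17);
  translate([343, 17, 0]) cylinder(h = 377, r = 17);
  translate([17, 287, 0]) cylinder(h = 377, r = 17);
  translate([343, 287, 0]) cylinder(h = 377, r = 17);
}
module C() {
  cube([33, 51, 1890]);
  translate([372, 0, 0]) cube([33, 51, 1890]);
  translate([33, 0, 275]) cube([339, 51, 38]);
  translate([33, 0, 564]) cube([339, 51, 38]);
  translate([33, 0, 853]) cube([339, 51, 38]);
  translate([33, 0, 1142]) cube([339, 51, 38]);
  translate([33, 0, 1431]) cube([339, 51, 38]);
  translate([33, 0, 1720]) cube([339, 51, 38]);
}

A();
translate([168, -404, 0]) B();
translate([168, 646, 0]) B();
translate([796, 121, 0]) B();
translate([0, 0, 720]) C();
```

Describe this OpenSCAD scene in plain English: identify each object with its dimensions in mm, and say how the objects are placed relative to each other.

A is a table with a 696×546 mm rectangular top, 27 mm thick, top surface at z = 720 mm, supported by four round legs of 80 mm diameter, each leg's bounding box inset 41 mm from the nearest pair of top edges, running from the floor.

B is a four-legged stool. The seat is 360×304 mm, 31 mm thick, top at z = 408 mm. It stands on four round legs, each 34 mm in diameter, from z = 0 to the seat underside, each leg's axis is inset half a diameter from the nearest pair of seat edges (so the leg's bounding box is flush with the corner).

C is a straight ladder. Two 33×51 mm vertical rails, 1890 mm tall, stand 405 mm apart (outside-to-outside) with their front faces coplanar on the −y side. 6 rungs, each 51 mm deep and 38 mm tall, span between the inner faces of the rails, front faces flush with the rails. The lowest rung's underside is at z = 275 mm and rungs are spaced 289 mm apart (underside to underside).

Three stools sit around the table at the −y, +y, +x sides. The ladder is on top of the table.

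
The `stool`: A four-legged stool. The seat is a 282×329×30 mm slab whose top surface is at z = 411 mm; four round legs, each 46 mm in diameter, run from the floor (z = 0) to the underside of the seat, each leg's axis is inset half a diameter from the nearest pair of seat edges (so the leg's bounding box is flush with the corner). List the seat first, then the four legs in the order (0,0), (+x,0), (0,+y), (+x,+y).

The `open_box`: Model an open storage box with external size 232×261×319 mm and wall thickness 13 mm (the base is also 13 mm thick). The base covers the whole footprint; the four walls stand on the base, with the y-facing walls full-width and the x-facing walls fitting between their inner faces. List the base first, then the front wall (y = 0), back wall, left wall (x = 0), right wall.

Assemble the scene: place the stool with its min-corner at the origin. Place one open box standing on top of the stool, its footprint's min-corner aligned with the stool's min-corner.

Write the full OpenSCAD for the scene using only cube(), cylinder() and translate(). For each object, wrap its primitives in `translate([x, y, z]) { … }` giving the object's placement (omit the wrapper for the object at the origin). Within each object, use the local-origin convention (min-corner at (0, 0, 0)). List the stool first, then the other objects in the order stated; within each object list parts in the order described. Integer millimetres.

translate([0, 0, 381]) cube([282, 329, 30]);
translate([23, 23, 0]) cylinder(h = 381, r = 23);
translate([259, 23, 0]) cylinder(h = 381, r = 23);
translate([23, 306, 0]) cylinder(h = 381, r = 23);
translate([259, 306, 0]) cylinder(h = 381, r = 23);
translate([0, 0, 411]) {
  cube([232, 261, 13]);
  translate([0, 0, 13]) cube([232, 13, 306]);
  translate([0, 248, 13]) cube([232, 13, 306]);
  translate([0, 13, 13]) cube([13, 235, 306]);
  translate([219, 13, 13]) cube([13, 235, 306]);
}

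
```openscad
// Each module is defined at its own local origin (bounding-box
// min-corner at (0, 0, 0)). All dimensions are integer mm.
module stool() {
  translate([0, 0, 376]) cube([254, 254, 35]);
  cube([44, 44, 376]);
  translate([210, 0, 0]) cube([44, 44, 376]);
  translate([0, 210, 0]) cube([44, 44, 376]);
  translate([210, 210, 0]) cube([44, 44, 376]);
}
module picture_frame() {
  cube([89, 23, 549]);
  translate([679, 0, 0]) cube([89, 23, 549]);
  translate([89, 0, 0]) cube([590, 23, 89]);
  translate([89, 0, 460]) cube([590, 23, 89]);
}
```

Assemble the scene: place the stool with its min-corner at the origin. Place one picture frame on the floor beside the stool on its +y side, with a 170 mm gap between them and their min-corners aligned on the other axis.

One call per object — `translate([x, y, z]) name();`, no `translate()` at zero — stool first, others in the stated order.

stool();
translate([0, 424, 0]) picture_frame();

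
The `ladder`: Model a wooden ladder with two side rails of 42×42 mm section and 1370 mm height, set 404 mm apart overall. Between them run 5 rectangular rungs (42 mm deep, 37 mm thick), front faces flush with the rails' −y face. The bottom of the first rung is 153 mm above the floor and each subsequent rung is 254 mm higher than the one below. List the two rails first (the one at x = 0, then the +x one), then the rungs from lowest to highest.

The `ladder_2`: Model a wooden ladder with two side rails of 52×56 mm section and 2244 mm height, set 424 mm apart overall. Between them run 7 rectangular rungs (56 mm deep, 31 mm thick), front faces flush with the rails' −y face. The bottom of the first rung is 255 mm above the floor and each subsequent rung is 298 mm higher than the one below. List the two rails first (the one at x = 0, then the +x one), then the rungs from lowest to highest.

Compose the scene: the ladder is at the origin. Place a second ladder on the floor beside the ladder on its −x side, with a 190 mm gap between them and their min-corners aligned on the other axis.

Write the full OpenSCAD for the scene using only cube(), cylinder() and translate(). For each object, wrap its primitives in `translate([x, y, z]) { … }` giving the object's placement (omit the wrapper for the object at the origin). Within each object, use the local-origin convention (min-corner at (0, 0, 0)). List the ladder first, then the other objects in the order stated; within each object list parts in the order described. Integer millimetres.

cube([42, 42, 1370]);
translate([362, 0, 0]) cube([42, 42, 1370]);
translate([42, 0, 153]) cube([320, 42, 37]);
translate([42, 0, 407]) cube([320, 42, 37]);
translate([42, 0, 661]) cube([320, 42, 37]);
translate([42, 0, 915]) cube([320, 42, 37]);
translate([42, 0, 1169]) cube([320, 42, 37]);
translate([-614, 0, 0]) {
  cube([52, 56, 2244]);
  translate([372, 0, 0]) cube([52, 56, 2244]);
  translate([52, 0, 255]) cube([320, 56, 31]);
  translate([52, 0, 553]) cube([320, 56, 31]);
  translate([52, 0, 851]) cube([320, 56, 31]);
  translate([52, 0, 1149]) cube([320, 56, 31]);
  translate([52, 0, 1447]) cube([320, 56, 31]);
  translate([52, 0, 1745]) cube([320, 56, 31]);
  translate([52, 0, 2043]) cube([320, 56, 31]);
}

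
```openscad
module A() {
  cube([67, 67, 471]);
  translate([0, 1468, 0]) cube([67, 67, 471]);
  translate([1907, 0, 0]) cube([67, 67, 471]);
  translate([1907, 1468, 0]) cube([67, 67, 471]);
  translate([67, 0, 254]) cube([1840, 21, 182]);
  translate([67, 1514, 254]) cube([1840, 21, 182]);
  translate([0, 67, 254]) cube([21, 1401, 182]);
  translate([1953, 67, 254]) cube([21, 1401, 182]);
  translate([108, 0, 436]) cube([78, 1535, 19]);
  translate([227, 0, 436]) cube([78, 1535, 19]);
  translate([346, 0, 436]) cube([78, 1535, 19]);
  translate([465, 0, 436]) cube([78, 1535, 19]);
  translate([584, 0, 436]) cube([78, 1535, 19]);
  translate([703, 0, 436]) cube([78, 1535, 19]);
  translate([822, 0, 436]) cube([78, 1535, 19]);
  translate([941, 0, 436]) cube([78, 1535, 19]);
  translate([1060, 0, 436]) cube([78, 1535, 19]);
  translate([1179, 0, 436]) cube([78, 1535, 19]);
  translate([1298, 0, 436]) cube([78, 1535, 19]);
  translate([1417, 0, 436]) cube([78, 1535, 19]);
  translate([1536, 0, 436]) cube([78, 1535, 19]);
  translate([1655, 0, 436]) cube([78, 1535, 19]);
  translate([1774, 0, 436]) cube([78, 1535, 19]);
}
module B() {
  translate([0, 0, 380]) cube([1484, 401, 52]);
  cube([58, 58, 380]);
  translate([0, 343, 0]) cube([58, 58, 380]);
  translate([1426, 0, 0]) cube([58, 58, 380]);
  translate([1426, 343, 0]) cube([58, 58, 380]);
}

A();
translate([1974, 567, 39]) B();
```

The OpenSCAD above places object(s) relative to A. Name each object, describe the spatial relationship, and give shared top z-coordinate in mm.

A is a bed frame. B is a bench. The bench is beside the bed frame with their tops flush at z = 471. The shared top z-coordinate is 471 mm.

Both tops at z = 471 mm.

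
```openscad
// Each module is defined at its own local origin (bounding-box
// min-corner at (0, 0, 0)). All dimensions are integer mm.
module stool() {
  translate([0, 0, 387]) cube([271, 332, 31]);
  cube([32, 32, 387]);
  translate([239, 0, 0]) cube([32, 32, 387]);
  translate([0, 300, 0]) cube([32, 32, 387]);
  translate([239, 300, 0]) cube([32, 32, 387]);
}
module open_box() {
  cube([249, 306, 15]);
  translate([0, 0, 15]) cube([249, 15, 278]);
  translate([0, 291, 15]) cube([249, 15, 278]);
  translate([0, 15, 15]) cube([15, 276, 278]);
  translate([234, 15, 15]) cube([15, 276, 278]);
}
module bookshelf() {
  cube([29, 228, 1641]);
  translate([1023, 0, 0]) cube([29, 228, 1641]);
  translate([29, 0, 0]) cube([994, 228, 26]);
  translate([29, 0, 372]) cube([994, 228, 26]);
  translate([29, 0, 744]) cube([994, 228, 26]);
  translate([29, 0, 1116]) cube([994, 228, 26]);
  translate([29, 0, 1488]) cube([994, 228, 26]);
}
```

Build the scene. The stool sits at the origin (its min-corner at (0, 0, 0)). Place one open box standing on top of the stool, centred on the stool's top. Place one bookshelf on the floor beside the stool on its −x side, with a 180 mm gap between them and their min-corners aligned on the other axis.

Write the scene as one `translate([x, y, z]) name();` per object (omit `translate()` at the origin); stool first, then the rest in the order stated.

stool();
translate([11, 13, 418]) open_box();
translate([-1232, 0, 0]) bookshelf();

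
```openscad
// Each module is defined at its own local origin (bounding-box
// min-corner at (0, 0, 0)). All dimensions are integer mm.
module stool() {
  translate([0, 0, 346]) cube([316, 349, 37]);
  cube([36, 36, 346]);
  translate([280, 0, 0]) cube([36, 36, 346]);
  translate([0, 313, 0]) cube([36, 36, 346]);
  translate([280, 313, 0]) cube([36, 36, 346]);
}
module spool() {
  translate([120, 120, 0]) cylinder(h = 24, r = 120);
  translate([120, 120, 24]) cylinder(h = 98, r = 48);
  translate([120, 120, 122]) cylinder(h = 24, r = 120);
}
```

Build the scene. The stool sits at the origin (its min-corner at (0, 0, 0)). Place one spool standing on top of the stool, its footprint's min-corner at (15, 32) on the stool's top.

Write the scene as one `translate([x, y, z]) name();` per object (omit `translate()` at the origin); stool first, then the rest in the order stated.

stool();
translate([15, 32, 383]) spool();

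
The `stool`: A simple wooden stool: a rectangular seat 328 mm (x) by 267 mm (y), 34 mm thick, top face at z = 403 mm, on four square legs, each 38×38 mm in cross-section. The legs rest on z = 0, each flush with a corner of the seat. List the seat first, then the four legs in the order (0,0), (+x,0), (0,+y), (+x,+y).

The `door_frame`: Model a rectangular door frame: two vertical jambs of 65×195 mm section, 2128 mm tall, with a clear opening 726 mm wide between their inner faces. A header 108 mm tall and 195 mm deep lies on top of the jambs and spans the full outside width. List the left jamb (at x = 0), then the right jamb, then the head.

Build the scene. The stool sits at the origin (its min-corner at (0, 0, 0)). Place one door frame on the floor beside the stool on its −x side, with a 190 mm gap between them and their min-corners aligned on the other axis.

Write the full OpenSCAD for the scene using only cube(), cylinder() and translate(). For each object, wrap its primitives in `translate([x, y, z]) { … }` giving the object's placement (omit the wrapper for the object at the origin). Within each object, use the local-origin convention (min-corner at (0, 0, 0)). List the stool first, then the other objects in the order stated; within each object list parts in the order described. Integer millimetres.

translate([0, 0, 369]) cube([328, 267, 34]);
cube([38, 38, 369]);
translate([290, 0, 0]) cube([38, 38, 369]);
translate([0, 229, 0]) cube([38, 38, 369]);
translate([290, 229, 0]) cube([38, 38, 369]);
translate([-1046, 0, 0]) {
  cube([65, 195, 2128]);
  translate([791, 0, 0]) cube([65, 195, 2128]);
  translate([0, 0, 2128]) cube([856, 195, 108]);
}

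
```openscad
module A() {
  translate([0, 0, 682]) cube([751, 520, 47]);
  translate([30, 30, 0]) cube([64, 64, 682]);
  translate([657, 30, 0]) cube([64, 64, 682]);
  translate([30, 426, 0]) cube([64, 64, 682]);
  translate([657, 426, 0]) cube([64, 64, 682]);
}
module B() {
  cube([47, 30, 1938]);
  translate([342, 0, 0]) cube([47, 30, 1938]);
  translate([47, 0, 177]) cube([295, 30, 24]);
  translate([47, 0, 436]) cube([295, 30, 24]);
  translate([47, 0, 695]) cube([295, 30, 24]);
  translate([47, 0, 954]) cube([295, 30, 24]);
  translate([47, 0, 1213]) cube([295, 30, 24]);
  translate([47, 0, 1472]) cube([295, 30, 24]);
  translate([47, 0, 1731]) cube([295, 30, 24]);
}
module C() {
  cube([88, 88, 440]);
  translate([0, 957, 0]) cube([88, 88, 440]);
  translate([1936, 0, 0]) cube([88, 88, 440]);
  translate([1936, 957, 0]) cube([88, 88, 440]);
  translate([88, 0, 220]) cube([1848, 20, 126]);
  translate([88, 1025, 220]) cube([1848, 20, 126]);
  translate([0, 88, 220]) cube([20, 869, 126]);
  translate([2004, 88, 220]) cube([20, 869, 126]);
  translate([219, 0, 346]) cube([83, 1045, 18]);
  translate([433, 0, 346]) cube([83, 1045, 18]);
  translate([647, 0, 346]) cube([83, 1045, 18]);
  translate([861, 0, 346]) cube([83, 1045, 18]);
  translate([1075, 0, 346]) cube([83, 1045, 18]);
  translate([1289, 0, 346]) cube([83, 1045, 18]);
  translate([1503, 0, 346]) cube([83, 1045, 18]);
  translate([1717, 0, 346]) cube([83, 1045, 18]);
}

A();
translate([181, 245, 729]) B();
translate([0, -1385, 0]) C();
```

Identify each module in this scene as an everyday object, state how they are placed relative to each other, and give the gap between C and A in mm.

The bed frame's nearest face is 340 mm from the table's −y face.

A is a table. B is a ladder. C is a bed frame. The ladder is on top of the table, centred. The bed frame is on the floor beside the table on its −y side. The gap between the bed frame and the table is 340 mm.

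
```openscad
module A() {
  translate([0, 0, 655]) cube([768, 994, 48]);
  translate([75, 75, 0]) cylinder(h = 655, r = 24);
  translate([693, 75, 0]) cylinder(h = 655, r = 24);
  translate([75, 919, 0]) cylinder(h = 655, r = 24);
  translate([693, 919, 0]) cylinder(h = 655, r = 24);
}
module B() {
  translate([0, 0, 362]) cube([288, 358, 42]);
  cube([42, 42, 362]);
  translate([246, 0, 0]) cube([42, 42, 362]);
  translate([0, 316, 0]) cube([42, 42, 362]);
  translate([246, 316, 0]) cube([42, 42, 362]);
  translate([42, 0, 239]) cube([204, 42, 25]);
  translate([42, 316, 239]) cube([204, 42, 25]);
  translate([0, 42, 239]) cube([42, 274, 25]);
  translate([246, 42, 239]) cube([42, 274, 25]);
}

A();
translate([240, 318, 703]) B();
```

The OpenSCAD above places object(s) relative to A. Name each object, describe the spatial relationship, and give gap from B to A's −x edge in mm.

The stool's min-x is at 240; the table's min-x is 0; gap = 240 mm.

A is a table. B is a stool. The stool is on top of the table, centred. The gap from the stool to the table's −x edge is 240 mm.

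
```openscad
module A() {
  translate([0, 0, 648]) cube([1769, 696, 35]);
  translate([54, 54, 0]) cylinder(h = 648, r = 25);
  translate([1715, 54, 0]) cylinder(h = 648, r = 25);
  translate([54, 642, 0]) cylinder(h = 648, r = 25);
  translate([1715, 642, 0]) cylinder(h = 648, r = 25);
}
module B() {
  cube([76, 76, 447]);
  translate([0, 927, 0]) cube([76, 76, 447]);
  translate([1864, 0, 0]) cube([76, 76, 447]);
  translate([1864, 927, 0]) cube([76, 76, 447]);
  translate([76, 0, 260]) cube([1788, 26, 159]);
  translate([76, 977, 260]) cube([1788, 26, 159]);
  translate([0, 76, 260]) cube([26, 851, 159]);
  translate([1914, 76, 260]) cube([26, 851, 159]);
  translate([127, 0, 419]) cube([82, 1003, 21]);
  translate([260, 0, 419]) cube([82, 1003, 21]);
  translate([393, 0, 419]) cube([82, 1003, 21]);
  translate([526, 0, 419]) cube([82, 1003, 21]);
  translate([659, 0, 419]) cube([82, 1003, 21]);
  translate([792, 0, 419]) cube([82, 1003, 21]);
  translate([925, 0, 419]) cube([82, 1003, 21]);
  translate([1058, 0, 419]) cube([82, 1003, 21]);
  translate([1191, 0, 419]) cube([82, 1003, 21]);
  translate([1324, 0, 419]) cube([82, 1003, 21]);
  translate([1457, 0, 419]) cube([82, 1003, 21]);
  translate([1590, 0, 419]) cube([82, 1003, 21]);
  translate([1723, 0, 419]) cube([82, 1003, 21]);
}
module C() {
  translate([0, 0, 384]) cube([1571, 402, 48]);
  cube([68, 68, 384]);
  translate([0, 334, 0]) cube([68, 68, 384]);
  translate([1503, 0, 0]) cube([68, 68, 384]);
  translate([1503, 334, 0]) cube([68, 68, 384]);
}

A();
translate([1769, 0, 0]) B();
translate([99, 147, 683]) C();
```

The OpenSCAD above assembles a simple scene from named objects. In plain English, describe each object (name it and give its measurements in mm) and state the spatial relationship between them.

A is a rectangular dining table. The top is 1769×696×35 mm with its upper surface at z = 683 mm. It stands on four round legs of 50 mm diameter, each leg's bounding box inset 29 mm from the nearest pair of top edges, running from the floor to the underside of the top.

B is a bed frame 1940 mm long (x) by 1003 mm wide (y). Four 76×76 mm corner posts, 447 mm tall, at the corners of the footprint. Four rails of 26 mm thickness and 159 mm height run between adjacent posts with their undersides at z = 260 mm, their outer faces flush with the outside of the frame (the two x-running rails run between the posts' inner faces; the two y-running rails run between the posts' inner faces). 13 slats, each 82 mm wide (x) and 21 mm thick, lie across the top of the two x-running rails, running the full 1003 mm width of the frame in y; the slats are evenly spaced along x between the inner faces of the end posts with equal gaps (rounded down to the nearest mm) at the −x end and between each pair — any rounding remainder accumulates at the +x end.

C is a bench: a 1571×402 mm seat slab, 48 mm thick, top at z = 432 mm, on four 68×68 mm square legs flush with the seat corners and standing on z = 0.

The bed frame is against the table's +x side, with their −y faces flush. The bench is on top of the table, centred.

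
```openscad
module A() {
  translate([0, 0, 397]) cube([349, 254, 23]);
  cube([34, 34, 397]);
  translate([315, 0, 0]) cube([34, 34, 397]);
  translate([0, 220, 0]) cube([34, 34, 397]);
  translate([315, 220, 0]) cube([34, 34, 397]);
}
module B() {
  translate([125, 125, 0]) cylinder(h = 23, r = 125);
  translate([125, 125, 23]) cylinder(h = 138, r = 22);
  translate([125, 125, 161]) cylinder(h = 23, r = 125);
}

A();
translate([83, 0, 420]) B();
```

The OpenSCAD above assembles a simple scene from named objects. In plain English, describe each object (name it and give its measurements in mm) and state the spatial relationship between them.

A is a four-legged stool. The seat is a 349×254×23 mm slab whose top surface is at z = 420 mm; four square legs, each 34×34 mm in cross-section, run from the floor (z = 0) to the underside of the seat, each flush with a corner of the seat.

B is a spool: two coaxial disc flanges of radius 125 mm and thickness 23 mm, joined by a core cylinder of radius 22 mm and height 138 mm. The lower flange rests on z = 0 and the three cylinders share a vertical axis.

The spool is on top of the stool.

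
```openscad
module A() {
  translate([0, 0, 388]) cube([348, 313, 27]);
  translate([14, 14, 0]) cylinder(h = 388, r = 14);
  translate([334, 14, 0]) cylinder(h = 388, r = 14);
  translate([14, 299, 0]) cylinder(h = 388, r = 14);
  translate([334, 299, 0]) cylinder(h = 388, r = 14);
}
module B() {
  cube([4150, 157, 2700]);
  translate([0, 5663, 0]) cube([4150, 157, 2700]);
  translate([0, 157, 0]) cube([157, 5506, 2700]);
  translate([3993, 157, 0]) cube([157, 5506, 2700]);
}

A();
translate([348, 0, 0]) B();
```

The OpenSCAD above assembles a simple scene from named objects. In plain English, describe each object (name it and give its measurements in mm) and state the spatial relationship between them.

A is a simple wooden stool: a rectangular seat 348 mm (x) by 313 mm (y), 27 mm thick, top face at z = 415 mm, on four round legs, each 28 mm in diameter. The legs rest on z = 0, each leg's axis is inset half a diameter from the nearest pair of seat edges (so the leg's bounding box is flush with the corner).

B is a box-shaped house frame (walls only): outside footprint 4150×5820 mm, wall height 2700 mm, wall thickness 157 mm. The two y-facing walls run the full x-width; the two x-facing walls fit between the inner faces of the y-facing walls.

The house frame is against the stool's +x side, with their −y faces flush.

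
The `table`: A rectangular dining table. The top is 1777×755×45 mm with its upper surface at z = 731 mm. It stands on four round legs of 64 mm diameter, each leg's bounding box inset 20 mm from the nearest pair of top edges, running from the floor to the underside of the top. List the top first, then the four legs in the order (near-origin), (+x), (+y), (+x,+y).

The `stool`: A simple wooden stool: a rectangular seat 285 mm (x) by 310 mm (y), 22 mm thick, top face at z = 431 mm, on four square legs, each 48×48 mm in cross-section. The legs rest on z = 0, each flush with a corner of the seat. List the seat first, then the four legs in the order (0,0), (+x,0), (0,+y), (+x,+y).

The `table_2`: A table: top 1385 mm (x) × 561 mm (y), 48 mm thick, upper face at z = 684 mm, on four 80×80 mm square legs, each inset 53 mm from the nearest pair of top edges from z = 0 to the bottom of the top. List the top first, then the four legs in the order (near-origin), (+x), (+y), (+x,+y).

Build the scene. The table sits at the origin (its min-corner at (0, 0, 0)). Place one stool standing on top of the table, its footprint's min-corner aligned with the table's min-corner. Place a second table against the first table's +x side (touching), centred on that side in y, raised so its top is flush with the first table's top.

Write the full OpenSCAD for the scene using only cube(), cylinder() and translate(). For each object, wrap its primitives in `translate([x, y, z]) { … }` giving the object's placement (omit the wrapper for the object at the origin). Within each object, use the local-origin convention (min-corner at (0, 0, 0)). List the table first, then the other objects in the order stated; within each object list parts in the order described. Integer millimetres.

translate([0, 0, 686]) cube([1777, 755, 45]);
translate([52, 52, 0]) cylinder(h = 686, r = 32);
translate([1725, 52, 0]) cylinder(h = 686, r = 32);
translate([52, 703, 0]) cylinder(h = 686, r = 32);
translate([1725, 703, 0]) cylinder(h = 686, r = 32);
translate([0, 0, 731]) {
  translate([0, 0, 409]) cube([285, 310, 22]);
  cube([48, 48, 409]);
  translate([237, 0, 0]) cube([48, 48, 409]);
  translate([0, 262, 0]) cube([48, 48, 409]);
  translate([237, 262, 0]) cube([48, 48, 409]);
}
translate([1777, 97, 47]) {
  translate([0, 0, 636]) cube([1385, 561, 48]);
  translate([53, 53, 0]) cube([80, 80, 636]);
  translate([1252, 53, 0]) cube([80, 80, 636]);
  translate([53, 428, 0]) cube([80, 80, 636]);
  translate([1252, 428, 0]) cube([80, 80, 636]);
}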